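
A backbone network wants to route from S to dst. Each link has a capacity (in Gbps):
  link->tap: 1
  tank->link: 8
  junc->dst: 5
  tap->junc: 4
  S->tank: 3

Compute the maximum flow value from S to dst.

Augment S->tank->link->tap->junc->dst: bottleneck 1. Total 1.
No augmenting path remains in the residual graph.

1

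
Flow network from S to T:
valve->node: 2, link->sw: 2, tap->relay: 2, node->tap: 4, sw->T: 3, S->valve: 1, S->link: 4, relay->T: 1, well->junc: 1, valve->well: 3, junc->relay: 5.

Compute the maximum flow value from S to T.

Augment S->link->sw->T: bottleneck 2. Total 2.
Augment S->valve->node->tap->relay->T: bottleneck 1. Total 3.
No augmenting path remains in the residual graph.

3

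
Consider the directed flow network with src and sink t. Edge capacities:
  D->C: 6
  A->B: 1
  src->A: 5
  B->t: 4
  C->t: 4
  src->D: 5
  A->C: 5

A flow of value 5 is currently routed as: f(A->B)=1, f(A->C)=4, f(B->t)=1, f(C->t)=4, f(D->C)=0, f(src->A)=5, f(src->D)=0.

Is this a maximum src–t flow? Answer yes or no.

Residual reachable from src: {A, C, D, src}; t is not reachable.
Saturated cut: A->B, C->t with total capacity 5 = current flow value. Flow is maximum.

Yes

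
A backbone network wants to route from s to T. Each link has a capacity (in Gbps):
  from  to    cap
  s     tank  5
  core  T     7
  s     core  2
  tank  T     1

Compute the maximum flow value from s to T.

Augment s→core→T: bottleneck 2. Total 2.
Augment s→tank→T: bottleneck 1. Total 3.
No augmenting path remains in the residual graph.

3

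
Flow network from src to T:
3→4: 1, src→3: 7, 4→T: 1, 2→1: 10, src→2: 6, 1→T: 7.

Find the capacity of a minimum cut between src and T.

7

Max flow = 7 (via 2 augmenting paths).
In the residual at optimum, the set reachable from src is {3, src}.
Cut edges: 3→4 (cap 1), src→2 (cap 6). Sum = 7.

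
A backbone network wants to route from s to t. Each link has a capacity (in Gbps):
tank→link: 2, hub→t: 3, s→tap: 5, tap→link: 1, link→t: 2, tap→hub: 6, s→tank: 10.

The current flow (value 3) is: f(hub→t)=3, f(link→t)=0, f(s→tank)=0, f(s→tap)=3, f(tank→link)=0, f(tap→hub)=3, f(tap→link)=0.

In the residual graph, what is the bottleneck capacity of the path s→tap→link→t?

Residual capacities along the path: s→tap: 2, tap→link: 1, link→t: 2.
Minimum is 1.

1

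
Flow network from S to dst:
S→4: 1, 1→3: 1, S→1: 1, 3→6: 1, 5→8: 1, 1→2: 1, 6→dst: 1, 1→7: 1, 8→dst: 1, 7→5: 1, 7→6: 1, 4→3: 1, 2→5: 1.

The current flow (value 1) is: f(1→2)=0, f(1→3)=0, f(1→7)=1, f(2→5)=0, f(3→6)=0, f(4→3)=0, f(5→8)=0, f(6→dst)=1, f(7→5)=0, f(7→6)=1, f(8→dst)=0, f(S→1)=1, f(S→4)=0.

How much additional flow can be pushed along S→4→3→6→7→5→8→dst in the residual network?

1

Residual capacities along the path: S→4: 1, 4→3: 1, 3→6: 1, 6→7: 1, 7→5: 1, 5→8: 1, 8→dst: 1.
Minimum is 1.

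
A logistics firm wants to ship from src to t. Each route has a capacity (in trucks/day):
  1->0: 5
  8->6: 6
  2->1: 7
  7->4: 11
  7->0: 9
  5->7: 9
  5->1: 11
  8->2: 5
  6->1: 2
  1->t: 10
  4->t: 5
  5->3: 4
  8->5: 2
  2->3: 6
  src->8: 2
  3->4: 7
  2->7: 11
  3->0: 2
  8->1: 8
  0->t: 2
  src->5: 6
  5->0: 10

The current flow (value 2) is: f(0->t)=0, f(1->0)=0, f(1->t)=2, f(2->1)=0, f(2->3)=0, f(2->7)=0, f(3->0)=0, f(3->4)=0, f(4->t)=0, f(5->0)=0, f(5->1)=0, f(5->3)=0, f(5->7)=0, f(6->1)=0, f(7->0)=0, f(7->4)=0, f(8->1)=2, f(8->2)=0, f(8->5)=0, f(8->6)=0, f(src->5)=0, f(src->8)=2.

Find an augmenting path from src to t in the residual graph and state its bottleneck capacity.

Residual along src->5->1->t: src->5: 6, 5->1: 11, 1->t: 8.
Bottleneck = min = 6.

src->5->1->t, bottleneck 6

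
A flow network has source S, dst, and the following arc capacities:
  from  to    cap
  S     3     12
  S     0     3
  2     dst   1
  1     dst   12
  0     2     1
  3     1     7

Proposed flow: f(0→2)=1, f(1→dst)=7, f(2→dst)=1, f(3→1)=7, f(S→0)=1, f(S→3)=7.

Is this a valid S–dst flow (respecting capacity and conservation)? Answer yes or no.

Every edge has 0 ≤ f(e) ≤ cap(e).
At each intermediate node, inflow equals outflow.

Yes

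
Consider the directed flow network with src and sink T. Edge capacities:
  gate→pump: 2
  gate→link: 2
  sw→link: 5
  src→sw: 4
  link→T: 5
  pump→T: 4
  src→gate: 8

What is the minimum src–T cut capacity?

7

Max flow = 7 (via 3 augmenting paths).
In the residual at optimum, the set reachable from src is {gate, link, src, sw}.
Cut edges: gate→pump (cap 2), link→T (cap 5). Sum = 7.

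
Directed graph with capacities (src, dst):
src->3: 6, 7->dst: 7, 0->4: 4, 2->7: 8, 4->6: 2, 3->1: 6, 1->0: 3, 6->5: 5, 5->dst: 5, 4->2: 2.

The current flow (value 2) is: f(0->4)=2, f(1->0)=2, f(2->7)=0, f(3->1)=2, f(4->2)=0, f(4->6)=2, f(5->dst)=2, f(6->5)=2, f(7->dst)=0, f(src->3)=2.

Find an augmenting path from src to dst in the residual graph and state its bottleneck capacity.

src->3->1->0->4->2->7->dst, bottleneck 1

Residual along src->3->1->0->4->2->7->dst: src->3: 4, 3->1: 4, 1->0: 1, 0->4: 2, 4->2: 2, 2->7: 8, 7->dst: 7.
Bottleneck = min = 1.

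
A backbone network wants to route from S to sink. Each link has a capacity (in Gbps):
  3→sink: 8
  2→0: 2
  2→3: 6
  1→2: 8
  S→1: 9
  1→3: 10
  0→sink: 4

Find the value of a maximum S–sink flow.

9

Augment S→1→3→sink: bottleneck 8. Total 8.
Augment S→1→2→0→sink: bottleneck 1. Total 9.
No augmenting path remains in the residual graph.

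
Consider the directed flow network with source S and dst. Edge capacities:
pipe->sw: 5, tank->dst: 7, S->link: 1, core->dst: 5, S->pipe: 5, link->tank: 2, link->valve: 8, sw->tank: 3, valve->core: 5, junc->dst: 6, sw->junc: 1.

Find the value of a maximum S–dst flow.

Augment S->link->tank->dst: bottleneck 1. Total 1.
Augment S->pipe->sw->tank->dst: bottleneck 3. Total 4.
Augment S->pipe->sw->junc->dst: bottleneck 1. Total 5.
No augmenting path remains in the residual graph.

5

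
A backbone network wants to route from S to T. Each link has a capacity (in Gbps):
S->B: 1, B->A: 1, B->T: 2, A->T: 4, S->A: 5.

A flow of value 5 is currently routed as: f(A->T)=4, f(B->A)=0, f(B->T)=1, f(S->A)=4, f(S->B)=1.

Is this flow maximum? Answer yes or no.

Residual reachable from S: {A, S}; T is not reachable.
Saturated cut: S->B, A->T with total capacity 5 = current flow value. Flow is maximum.

Yes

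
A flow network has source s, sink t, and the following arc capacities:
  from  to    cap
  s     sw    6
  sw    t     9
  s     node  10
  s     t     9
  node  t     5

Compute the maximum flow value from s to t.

20

Augment s→t: bottleneck 9. Total 9.
Augment s→node→t: bottleneck 5. Total 14.
Augment s→sw→t: bottleneck 6. Total 20.
No augmenting path remains in the residual graph.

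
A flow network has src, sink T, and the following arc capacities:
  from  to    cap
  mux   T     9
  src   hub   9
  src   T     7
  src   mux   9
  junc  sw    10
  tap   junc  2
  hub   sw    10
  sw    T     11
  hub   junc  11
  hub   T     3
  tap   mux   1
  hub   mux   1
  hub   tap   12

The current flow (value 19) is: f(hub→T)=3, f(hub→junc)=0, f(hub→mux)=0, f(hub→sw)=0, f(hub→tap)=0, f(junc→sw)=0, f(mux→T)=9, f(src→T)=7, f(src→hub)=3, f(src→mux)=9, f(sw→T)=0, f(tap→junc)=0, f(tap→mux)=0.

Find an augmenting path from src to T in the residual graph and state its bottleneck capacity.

src→hub→sw→T, bottleneck 6

Residual along src→hub→sw→T: src→hub: 6, hub→sw: 10, sw→T: 11.
Bottleneck = min = 6.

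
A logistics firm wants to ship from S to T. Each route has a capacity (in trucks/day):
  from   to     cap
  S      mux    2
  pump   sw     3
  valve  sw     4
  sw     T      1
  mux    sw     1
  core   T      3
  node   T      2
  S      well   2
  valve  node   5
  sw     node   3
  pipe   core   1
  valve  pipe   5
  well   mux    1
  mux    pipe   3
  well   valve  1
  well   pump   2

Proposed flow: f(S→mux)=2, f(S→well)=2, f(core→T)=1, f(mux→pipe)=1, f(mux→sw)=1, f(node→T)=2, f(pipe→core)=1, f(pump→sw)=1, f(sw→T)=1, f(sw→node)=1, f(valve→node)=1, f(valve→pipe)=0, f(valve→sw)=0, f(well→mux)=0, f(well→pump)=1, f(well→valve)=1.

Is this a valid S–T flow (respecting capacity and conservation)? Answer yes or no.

Every edge has 0 ≤ f(e) ≤ cap(e).
At each intermediate node, inflow equals outflow.

Yes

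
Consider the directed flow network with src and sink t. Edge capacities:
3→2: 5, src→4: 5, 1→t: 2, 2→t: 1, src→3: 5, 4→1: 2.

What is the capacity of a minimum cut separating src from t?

Max flow = 3 (via 2 augmenting paths).
In the residual at optimum, the set reachable from src is {2, 3, 4, src}.
Cut edges: 4→1 (cap 2), 2→t (cap 1). Sum = 3.

3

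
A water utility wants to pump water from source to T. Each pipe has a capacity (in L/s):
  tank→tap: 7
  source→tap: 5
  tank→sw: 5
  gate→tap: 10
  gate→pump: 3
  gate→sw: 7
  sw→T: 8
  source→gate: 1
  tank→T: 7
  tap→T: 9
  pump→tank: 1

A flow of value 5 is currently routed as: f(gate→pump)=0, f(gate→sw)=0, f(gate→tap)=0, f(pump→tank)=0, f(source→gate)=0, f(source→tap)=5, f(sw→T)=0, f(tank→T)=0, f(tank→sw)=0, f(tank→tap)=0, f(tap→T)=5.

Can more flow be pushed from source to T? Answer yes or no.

Residual path source→gate→sw→T has bottleneck 1 > 0.
Pushing 1 along it raises the flow to 6, so the given flow is not maximum.

Yes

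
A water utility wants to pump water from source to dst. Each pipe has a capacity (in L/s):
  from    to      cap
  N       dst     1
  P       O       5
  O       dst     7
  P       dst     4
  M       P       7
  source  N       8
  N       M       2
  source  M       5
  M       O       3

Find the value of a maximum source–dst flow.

Augment source->N->dst: bottleneck 1. Total 1.
Augment source->M->P->dst: bottleneck 4. Total 5.
Augment source->M->O->dst: bottleneck 1. Total 6.
Augment source->N->M->O->dst: bottleneck 2. Total 8.
No augmenting path remains in the residual graph.

8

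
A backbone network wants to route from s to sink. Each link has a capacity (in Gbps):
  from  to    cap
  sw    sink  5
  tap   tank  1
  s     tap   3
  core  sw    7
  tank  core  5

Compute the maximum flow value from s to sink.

Augment s->tap->tank->core->sw->sink: bottleneck 1. Total 1.
No augmenting path remains in the residual graph.

1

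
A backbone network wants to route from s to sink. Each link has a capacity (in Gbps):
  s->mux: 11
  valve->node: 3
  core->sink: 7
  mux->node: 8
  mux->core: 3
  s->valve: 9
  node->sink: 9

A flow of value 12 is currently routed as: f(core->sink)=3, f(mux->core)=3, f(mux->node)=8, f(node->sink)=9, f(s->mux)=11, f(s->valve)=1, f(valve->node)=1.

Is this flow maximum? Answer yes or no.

Yes

Residual reachable from s: {mux, node, s, valve}; sink is not reachable.
Saturated cut: mux->core, node->sink with total capacity 12 = current flow value. Flow is maximum.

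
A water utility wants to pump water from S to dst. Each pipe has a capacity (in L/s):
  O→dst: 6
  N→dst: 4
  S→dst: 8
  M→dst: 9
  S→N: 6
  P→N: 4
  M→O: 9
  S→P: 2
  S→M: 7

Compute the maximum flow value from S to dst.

19

Augment S→dst: bottleneck 8. Total 8.
Augment S→M→dst: bottleneck 7. Total 15.
Augment S→N→dst: bottleneck 4. Total 19.
No augmenting path remains in the residual graph.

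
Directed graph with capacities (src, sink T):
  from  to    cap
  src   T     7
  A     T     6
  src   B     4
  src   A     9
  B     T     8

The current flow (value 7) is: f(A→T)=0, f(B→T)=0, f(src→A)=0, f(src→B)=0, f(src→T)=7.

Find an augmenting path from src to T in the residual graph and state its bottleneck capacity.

Residual along src→A→T: src→A: 9, A→T: 6.
Bottleneck = min = 6.

src→A→T, bottleneck 6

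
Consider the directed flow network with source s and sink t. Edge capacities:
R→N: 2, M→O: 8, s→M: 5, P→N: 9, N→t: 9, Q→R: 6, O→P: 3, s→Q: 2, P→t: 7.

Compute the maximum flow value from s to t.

Augment s→M→O→P→t: bottleneck 3. Total 3.
Augment s→Q→R→N→t: bottleneck 2. Total 5.
No augmenting path remains in the residual graph.

5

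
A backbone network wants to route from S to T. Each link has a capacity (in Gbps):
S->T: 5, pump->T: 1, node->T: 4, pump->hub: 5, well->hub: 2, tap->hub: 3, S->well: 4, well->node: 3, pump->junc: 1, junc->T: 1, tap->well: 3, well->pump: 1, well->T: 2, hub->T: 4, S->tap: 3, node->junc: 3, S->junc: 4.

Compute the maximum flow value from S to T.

Augment S->T: bottleneck 5. Total 5.
Augment S->well->T: bottleneck 2. Total 7.
Augment S->junc->T: bottleneck 1. Total 8.
Augment S->tap->hub->T: bottleneck 3. Total 11.
Augment S->well->pump->T: bottleneck 1. Total 12.
Augment S->well->node->T: bottleneck 1. Total 13.
No augmenting path remains in the residual graph.

13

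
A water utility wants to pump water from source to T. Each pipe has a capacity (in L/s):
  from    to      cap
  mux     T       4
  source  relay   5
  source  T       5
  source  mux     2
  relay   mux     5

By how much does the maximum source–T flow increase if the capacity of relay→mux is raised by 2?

0

Original max flow = 9.
Edge relay→mux does not cross the min cut (source side {mux, relay, source}), so extra capacity there cannot help.
New max flow = 9. Increase = 0.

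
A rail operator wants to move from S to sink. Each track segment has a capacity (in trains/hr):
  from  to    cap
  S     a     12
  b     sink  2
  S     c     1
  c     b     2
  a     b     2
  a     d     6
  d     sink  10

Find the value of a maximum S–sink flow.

8

Augment S→a→d→sink: bottleneck 6. Total 6.
Augment S→a→b→sink: bottleneck 2. Total 8.
No augmenting path remains in the residual graph.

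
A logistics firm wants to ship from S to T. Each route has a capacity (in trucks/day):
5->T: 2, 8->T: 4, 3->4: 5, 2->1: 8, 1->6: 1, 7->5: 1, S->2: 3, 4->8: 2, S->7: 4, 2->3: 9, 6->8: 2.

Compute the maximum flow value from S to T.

Augment S->7->5->T: bottleneck 1. Total 1.
Augment S->2->1->6->8->T: bottleneck 1. Total 2.
Augment S->2->3->4->8->T: bottleneck 2. Total 4.
No augmenting path remains in the residual graph.

4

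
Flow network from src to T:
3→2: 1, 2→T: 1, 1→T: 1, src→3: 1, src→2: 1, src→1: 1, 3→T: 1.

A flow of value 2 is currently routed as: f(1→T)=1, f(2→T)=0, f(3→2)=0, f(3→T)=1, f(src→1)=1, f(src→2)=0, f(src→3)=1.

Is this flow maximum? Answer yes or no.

No

Residual path src→2→T has bottleneck 1 > 0.
Pushing 1 along it raises the flow to 3, so the given flow is not maximum.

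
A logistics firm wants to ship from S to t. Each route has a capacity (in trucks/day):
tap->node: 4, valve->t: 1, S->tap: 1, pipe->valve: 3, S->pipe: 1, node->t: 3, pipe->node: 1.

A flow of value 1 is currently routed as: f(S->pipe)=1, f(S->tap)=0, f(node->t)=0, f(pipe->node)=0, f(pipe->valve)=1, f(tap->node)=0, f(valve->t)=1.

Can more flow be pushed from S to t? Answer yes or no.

Residual path S->tap->node->t has bottleneck 1 > 0.
Pushing 1 along it raises the flow to 2, so the given flow is not maximum.

Yes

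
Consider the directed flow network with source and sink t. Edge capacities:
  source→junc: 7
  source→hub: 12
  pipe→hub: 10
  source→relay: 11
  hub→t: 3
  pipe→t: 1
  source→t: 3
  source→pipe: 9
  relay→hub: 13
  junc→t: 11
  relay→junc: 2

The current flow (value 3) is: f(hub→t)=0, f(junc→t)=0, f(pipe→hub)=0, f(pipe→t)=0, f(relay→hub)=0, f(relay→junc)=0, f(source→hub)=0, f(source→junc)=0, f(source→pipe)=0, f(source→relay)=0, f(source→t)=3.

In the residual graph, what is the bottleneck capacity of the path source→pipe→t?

1

Residual capacities along the path: source→pipe: 9, pipe→t: 1.
Minimum is 1.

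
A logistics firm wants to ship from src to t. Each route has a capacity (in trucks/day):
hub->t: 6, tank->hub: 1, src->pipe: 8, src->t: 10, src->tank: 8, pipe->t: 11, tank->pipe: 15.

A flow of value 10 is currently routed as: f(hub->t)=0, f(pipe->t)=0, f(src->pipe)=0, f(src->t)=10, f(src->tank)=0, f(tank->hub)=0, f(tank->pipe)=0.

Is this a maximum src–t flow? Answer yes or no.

No

Residual path src->pipe->t has bottleneck 8 > 0.
Pushing 8 along it raises the flow to 18, so the given flow is not maximum.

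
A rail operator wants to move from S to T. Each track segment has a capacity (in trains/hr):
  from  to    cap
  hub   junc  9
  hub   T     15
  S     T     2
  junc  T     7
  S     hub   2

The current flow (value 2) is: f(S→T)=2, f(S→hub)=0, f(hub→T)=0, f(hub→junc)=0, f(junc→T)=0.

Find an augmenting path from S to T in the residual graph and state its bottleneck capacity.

S→hub→T, bottleneck 2

Residual along S→hub→T: S→hub: 2, hub→T: 15.
Bottleneck = min = 2.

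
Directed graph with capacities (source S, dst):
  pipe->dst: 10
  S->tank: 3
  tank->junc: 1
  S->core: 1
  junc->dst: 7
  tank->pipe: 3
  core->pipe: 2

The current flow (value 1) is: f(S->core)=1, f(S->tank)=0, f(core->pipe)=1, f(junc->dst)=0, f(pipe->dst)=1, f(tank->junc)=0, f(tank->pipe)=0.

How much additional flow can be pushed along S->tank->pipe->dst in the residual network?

Residual capacities along the path: S->tank: 3, tank->pipe: 3, pipe->dst: 9.
Minimum is 3.

3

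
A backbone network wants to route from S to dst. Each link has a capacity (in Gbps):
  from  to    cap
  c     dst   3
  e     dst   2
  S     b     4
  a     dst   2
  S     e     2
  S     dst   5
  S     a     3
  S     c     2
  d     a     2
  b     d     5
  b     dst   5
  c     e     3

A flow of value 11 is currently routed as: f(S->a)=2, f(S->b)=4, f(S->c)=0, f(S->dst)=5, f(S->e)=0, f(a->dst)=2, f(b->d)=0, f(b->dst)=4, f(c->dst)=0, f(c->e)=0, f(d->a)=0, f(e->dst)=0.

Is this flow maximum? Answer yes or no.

No

Residual path S->c->dst has bottleneck 2 > 0.
Pushing 2 along it raises the flow to 13, so the given flow is not maximum.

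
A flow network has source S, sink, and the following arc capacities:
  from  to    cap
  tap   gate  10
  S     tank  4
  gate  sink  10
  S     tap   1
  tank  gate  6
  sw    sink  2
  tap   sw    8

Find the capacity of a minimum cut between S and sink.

5

Max flow = 5 (via 2 augmenting paths).
In the residual at optimum, the set reachable from S is {S}.
Cut edges: S->tap (cap 1), S->tank (cap 4). Sum = 5.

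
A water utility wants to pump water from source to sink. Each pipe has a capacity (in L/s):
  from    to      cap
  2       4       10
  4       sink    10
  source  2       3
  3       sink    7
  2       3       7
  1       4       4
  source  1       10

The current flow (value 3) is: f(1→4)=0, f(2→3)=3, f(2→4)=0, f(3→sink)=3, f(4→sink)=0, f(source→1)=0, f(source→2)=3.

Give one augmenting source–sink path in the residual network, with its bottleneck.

source→1→4→sink, bottleneck 4

Residual along source→1→4→sink: source→1: 10, 1→4: 4, 4→sink: 10.
Bottleneck = min = 4.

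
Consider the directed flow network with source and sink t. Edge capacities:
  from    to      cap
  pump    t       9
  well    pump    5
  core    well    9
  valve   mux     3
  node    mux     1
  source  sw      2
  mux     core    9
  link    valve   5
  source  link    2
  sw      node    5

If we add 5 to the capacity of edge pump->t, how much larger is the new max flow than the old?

0

Original max flow = 3.
Edge pump->t does not cross the min cut (source side {node, source, sw}), so extra capacity there cannot help.
New max flow = 3. Increase = 0.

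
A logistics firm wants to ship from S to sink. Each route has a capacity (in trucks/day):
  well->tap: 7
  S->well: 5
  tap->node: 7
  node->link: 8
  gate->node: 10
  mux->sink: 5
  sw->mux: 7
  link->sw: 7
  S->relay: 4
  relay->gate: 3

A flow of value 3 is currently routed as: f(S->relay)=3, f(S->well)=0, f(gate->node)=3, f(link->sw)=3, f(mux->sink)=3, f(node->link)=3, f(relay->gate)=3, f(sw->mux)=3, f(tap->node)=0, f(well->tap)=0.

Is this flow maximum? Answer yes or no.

Residual path S->well->tap->node->link->sw->mux->sink has bottleneck 2 > 0.
Pushing 2 along it raises the flow to 5, so the given flow is not maximum.

No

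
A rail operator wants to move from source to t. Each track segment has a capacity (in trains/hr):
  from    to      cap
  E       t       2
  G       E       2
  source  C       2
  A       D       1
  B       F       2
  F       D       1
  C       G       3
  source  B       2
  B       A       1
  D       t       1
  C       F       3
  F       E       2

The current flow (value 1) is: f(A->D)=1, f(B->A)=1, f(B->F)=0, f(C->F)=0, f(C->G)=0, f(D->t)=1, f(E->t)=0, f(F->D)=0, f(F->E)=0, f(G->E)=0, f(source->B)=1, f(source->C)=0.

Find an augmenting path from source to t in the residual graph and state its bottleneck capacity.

Residual along source->B->F->E->t: source->B: 1, B->F: 2, F->E: 2, E->t: 2.
Bottleneck = min = 1.

source->B->F->E->t, bottleneck 1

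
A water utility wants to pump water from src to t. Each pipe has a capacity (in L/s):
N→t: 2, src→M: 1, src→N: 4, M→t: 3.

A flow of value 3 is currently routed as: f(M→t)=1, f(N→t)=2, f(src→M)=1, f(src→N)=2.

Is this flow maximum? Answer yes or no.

Yes

Residual reachable from src: {N, src}; t is not reachable.
Saturated cut: src→M, N→t with total capacity 3 = current flow value. Flow is maximum.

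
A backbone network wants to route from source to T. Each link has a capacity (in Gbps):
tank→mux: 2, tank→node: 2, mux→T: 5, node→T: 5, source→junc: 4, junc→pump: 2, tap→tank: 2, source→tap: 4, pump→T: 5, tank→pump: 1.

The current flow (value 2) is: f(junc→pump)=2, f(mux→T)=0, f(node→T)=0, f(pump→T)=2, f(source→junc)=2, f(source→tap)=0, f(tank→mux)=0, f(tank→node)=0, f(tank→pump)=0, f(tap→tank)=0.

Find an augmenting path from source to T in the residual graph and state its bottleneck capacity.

Residual along source→tap→tank→node→T: source→tap: 4, tap→tank: 2, tank→node: 2, node→T: 5.
Bottleneck = min = 2.

source→tap→tank→node→T, bottleneck 2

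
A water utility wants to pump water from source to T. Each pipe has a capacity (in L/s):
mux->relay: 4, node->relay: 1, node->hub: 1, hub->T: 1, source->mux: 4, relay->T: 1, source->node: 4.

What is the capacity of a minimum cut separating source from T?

2

Max flow = 2 (via 2 augmenting paths).
In the residual at optimum, the set reachable from source is {mux, node, relay, source}.
Cut edges: node->hub (cap 1), relay->T (cap 1). Sum = 2.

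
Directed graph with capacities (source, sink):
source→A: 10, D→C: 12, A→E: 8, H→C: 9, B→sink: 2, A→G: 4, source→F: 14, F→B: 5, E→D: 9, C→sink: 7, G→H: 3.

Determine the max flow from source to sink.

Augment source→F→B→sink: bottleneck 2. Total 2.
Augment source→A→E→D→C→sink: bottleneck 7. Total 9.
No augmenting path remains in the residual graph.

9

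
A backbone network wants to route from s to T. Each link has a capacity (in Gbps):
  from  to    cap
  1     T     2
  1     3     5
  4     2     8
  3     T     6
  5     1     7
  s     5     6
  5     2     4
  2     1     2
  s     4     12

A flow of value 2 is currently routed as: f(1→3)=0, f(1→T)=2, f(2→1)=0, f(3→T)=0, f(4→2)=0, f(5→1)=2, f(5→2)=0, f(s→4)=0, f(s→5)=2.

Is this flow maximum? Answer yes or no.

Residual path s→5→1→3→T has bottleneck 4 > 0.
Pushing 4 along it raises the flow to 6, so the given flow is not maximum.

No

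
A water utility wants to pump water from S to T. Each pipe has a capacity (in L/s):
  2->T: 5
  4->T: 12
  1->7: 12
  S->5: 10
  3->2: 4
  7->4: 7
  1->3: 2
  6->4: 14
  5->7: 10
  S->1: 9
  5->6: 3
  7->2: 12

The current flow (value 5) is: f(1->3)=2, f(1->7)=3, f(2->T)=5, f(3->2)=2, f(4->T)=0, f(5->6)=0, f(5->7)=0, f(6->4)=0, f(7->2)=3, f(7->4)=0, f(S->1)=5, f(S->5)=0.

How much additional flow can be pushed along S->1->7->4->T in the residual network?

4

Residual capacities along the path: S->1: 4, 1->7: 9, 7->4: 7, 4->T: 12.
Minimum is 4.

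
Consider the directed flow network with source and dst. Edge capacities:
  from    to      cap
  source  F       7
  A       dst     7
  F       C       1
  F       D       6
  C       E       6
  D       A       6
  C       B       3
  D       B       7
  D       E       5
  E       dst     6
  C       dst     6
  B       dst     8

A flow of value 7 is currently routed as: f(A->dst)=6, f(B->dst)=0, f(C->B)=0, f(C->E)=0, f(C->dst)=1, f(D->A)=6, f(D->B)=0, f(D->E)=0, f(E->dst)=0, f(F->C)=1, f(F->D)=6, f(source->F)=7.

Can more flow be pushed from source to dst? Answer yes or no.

Residual reachable from source: {source}; dst is not reachable.
Saturated cut: source->F with total capacity 7 = current flow value. Flow is maximum.

No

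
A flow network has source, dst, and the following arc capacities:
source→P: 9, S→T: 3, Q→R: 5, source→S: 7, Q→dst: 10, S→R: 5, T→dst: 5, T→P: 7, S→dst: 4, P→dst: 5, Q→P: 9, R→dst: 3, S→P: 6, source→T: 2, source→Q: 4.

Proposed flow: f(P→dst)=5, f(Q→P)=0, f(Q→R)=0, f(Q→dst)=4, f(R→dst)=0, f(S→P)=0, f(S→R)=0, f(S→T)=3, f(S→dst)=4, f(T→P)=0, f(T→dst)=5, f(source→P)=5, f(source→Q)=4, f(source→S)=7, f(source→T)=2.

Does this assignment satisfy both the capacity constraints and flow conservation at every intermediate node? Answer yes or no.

Yes

Every edge has 0 ≤ f(e) ≤ cap(e).
At each intermediate node, inflow equals outflow.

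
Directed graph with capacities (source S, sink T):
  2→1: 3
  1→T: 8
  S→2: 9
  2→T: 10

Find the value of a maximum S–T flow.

Augment S→2→T: bottleneck 9. Total 9.
No augmenting path remains in the residual graph.

9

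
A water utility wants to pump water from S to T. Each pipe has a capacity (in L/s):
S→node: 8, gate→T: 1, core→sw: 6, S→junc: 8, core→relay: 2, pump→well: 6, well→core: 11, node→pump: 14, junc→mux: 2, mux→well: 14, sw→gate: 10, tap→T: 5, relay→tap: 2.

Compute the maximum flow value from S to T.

3

Augment S→node→pump→well→core→sw→gate→T: bottleneck 1. Total 1.
Augment S→node→pump→well→core→relay→tap→T: bottleneck 2. Total 3.
No augmenting path remains in the residual graph.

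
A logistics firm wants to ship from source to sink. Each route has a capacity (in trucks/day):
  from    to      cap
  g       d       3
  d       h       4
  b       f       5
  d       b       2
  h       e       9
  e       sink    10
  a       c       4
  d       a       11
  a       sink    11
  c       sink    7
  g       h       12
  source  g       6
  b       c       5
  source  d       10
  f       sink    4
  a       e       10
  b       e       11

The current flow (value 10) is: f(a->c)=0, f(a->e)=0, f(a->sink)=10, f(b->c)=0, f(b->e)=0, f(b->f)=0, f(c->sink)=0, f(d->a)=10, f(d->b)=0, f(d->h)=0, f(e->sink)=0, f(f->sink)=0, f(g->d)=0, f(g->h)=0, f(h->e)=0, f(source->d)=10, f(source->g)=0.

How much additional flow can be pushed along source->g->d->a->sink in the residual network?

Residual capacities along the path: source->g: 6, g->d: 3, d->a: 1, a->sink: 1.
Minimum is 1.

1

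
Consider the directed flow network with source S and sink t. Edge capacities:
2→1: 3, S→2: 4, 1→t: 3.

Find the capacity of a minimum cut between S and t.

Max flow = 3 (via 1 augmenting path).
In the residual at optimum, the set reachable from S is {2, S}.
Cut edges: 2→1 (cap 3). Sum = 3.

3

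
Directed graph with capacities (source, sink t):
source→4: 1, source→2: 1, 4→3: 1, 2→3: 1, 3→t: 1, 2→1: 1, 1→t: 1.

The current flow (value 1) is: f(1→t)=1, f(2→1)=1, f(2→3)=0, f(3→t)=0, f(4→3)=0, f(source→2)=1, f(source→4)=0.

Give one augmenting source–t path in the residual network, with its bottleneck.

source→4→3→t, bottleneck 1

Residual along source→4→3→t: source→4: 1, 4→3: 1, 3→t: 1.
Bottleneck = min = 1.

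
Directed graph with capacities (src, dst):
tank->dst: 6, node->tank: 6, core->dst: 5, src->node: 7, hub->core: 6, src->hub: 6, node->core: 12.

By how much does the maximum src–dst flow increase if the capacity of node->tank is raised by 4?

0

Original max flow = 11.
Even with extra capacity on node->tank, another cut of capacity 11 remains binding.
New max flow = 11. Increase = 0.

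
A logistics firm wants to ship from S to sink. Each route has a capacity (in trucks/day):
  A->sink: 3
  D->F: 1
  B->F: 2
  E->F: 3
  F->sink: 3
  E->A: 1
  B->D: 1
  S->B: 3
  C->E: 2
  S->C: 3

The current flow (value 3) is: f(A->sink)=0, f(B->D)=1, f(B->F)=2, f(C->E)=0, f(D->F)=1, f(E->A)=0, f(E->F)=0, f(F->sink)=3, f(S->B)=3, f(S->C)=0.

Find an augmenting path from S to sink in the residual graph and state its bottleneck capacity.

Residual along S->C->E->A->sink: S->C: 3, C->E: 2, E->A: 1, A->sink: 3.
Bottleneck = min = 1.

S->C->E->A->sink, bottleneck 1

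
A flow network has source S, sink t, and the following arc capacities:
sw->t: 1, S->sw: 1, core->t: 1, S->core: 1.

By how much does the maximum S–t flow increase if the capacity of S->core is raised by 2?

0

Original max flow = 2.
Even with extra capacity on S->core, another cut of capacity 2 remains binding.
New max flow = 2. Increase = 0.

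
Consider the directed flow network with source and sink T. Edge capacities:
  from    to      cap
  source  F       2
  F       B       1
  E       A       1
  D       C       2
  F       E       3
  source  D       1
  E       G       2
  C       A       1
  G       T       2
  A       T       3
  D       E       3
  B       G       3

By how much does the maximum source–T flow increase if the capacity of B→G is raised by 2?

Original max flow = 3.
Edge B→G does not cross the min cut (source side {source}), so extra capacity there cannot help.
New max flow = 3. Increase = 0.

0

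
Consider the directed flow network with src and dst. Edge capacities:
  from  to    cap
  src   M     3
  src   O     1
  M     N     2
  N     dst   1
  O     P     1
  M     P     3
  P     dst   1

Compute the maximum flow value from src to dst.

2

Augment src->O->P->dst: bottleneck 1. Total 1.
Augment src->M->N->dst: bottleneck 1. Total 2.
No augmenting path remains in the residual graph.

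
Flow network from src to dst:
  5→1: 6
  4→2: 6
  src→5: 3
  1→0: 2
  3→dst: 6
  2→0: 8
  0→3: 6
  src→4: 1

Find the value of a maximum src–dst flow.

3

Augment src→4→2→0→3→dst: bottleneck 1. Total 1.
Augment src→5→1→0→3→dst: bottleneck 2. Total 3.
No augmenting path remains in the residual graph.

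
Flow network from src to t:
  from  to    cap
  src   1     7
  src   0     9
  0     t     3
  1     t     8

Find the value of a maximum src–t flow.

Augment src→0→t: bottleneck 3. Total 3.
Augment src→1→t: bottleneck 7. Total 10.
No augmenting path remains in the residual graph.

10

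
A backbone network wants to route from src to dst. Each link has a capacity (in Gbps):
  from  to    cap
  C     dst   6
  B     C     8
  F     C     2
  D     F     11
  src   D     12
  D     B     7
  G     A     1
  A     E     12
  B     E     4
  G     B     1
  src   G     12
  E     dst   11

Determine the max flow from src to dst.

Augment src→G→A→E→dst: bottleneck 1. Total 1.
Augment src→G→B→E→dst: bottleneck 1. Total 2.
Augment src→D→B→E→dst: bottleneck 3. Total 5.
Augment src→D→B→C→dst: bottleneck 4. Total 9.
Augment src→D→F→C→dst: bottleneck 2. Total 11.
No augmenting path remains in the residual graph.

11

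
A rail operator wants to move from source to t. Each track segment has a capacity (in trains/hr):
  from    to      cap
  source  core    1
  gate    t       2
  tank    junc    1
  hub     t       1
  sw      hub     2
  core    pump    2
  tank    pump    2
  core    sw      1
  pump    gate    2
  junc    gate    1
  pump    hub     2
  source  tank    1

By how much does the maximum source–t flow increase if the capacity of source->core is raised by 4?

1

Original max flow = 2.
After raising cap(source->core), augmenting paths through that edge carry 1 more unit.
New max flow = 3. Increase = 1.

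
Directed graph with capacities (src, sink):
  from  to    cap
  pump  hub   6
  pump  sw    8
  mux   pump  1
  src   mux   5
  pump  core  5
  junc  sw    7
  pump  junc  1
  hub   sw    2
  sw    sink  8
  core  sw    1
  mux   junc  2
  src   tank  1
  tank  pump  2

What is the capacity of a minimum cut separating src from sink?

4

Max flow = 4 (via 3 augmenting paths).
In the residual at optimum, the set reachable from src is {mux, src}.
Cut edges: src→tank (cap 1), mux→pump (cap 1), mux→junc (cap 2). Sum = 4.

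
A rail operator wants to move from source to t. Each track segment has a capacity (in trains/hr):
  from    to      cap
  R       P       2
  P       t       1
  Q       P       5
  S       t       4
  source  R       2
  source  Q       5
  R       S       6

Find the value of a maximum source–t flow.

Augment source→Q→P→t: bottleneck 1. Total 1.
Augment source→R→S→t: bottleneck 2. Total 3.
No augmenting path remains in the residual graph.

3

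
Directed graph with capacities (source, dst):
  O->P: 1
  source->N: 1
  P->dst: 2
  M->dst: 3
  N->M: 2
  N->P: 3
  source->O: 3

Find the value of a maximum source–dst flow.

Augment source->O->P->dst: bottleneck 1. Total 1.
Augment source->N->P->dst: bottleneck 1. Total 2.
No augmenting path remains in the residual graph.

2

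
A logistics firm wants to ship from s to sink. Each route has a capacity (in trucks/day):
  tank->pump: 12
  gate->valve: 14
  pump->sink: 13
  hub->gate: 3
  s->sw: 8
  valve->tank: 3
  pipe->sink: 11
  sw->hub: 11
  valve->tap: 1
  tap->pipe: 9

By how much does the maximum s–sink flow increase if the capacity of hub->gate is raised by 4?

Original max flow = 3.
After raising cap(hub->gate), augmenting paths through that edge carry 1 more unit.
New max flow = 4. Increase = 1.

1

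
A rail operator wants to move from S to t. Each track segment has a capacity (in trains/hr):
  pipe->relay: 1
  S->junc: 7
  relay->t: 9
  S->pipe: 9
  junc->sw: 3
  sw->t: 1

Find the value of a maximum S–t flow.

2

Augment S->pipe->relay->t: bottleneck 1. Total 1.
Augment S->junc->sw->t: bottleneck 1. Total 2.
No augmenting path remains in the residual graph.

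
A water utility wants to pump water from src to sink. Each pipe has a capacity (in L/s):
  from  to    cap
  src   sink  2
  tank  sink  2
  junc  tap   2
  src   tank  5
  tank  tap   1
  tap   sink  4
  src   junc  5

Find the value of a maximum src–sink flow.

Augment src→sink: bottleneck 2. Total 2.
Augment src→tank→sink: bottleneck 2. Total 4.
Augment src→junc→tap→sink: bottleneck 2. Total 6.
Augment src→tank→tap→sink: bottleneck 1. Total 7.
No augmenting path remains in the residual graph.

7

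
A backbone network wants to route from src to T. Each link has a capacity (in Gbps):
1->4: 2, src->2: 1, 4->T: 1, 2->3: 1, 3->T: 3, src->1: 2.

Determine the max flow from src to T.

Augment src->2->3->T: bottleneck 1. Total 1.
Augment src->1->4->T: bottleneck 1. Total 2.
No augmenting path remains in the residual graph.

2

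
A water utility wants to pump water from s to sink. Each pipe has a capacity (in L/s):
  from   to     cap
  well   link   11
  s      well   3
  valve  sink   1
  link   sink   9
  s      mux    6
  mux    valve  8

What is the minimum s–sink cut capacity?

Max flow = 4 (via 2 augmenting paths).
In the residual at optimum, the set reachable from s is {mux, s, valve}.
Cut edges: s→well (cap 3), valve→sink (cap 1). Sum = 4.

4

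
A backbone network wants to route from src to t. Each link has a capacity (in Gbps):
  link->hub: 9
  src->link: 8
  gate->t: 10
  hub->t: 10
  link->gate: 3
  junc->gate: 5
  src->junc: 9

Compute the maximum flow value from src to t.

Augment src->junc->gate->t: bottleneck 5. Total 5.
Augment src->link->gate->t: bottleneck 3. Total 8.
Augment src->link->hub->t: bottleneck 5. Total 13.
No augmenting path remains in the residual graph.

13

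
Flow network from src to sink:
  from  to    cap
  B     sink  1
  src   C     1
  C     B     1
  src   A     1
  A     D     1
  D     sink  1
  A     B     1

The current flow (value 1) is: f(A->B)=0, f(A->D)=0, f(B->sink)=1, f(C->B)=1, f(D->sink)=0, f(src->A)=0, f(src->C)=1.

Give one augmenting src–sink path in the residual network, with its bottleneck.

Residual along src->A->D->sink: src->A: 1, A->D: 1, D->sink: 1.
Bottleneck = min = 1.

src->A->D->sink, bottleneck 1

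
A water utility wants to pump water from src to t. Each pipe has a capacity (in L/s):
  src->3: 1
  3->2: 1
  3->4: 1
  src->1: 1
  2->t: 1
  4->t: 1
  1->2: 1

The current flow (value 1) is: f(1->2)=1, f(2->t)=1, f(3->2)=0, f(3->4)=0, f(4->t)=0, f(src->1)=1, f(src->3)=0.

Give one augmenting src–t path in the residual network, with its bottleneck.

Residual along src->3->4->t: src->3: 1, 3->4: 1, 4->t: 1.
Bottleneck = min = 1.

src->3->4->t, bottleneck 1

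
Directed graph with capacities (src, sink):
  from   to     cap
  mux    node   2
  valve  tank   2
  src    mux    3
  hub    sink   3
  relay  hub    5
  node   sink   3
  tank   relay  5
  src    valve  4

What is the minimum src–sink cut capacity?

4

Max flow = 4 (via 2 augmenting paths).
In the residual at optimum, the set reachable from src is {mux, src, valve}.
Cut edges: valve->tank (cap 2), mux->node (cap 2). Sum = 4.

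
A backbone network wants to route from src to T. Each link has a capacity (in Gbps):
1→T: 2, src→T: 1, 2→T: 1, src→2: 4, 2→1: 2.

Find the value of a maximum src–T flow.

Augment src→T: bottleneck 1. Total 1.
Augment src→2→T: bottleneck 1. Total 2.
Augment src→2→1→T: bottleneck 2. Total 4.
No augmenting path remains in the residual graph.

4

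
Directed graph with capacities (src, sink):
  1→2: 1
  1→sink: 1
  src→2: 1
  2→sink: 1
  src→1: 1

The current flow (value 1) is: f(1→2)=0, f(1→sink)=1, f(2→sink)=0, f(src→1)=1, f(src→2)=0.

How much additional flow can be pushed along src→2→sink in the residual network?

1

Residual capacities along the path: src→2: 1, 2→sink: 1.
Minimum is 1.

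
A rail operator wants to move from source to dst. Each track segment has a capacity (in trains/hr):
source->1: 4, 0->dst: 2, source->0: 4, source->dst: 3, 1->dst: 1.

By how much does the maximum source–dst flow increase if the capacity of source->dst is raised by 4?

4

Original max flow = 6.
After raising cap(source->dst), augmenting paths through that edge carry 4 more units.
New max flow = 10. Increase = 4.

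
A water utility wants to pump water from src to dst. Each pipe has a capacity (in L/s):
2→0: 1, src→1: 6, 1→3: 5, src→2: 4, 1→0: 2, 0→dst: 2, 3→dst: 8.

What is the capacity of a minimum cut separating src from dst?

7

Max flow = 7 (via 3 augmenting paths).
In the residual at optimum, the set reachable from src is {2, src}.
Cut edges: src→1 (cap 6), 2→0 (cap 1). Sum = 7.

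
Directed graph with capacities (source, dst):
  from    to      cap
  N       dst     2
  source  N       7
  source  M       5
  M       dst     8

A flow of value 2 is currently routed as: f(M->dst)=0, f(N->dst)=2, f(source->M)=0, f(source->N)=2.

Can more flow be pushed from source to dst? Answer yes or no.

Residual path source->M->dst has bottleneck 5 > 0.
Pushing 5 along it raises the flow to 7, so the given flow is not maximum.

Yes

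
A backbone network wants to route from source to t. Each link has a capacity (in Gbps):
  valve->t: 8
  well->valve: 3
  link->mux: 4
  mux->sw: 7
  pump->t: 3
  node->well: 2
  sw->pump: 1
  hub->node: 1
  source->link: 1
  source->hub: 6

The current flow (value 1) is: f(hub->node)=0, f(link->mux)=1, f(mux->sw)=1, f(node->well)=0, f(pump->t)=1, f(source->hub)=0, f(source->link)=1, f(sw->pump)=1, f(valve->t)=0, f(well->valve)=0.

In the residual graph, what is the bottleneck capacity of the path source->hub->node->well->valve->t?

1

Residual capacities along the path: source->hub: 6, hub->node: 1, node->well: 2, well->valve: 3, valve->t: 8.
Minimum is 1.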